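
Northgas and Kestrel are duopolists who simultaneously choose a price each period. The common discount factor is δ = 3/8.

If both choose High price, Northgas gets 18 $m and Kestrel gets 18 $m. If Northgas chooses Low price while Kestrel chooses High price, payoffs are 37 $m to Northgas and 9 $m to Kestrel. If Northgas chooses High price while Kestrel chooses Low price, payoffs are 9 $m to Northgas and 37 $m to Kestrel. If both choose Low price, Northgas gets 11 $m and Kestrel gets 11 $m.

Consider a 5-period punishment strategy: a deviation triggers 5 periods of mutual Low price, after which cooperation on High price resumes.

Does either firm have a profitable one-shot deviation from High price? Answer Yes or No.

A one-shot deviation gives 37 now, then 11 for 5 periods, then back to 18.
Gain from deviating: (37−18) today; loss: (18−11) in each of the next 5 periods.
No-deviation condition: (18−11)(δ+…+δ^5) ≥ 37−18, i.e. δ+…+δ^5 ≥ 19/7.
At δ = 3/8: δ+…+δ^5 = 0.5956 < 2.7143.
So cooperation is not sustainable.

Yes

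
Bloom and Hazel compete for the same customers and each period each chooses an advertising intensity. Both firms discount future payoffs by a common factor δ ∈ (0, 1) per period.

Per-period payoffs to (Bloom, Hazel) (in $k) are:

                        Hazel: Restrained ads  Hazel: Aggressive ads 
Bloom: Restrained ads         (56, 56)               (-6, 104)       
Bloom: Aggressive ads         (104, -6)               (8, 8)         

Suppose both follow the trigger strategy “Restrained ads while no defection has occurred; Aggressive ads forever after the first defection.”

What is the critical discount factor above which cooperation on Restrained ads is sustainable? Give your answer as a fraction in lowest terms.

1/2

Under grim trigger the critical discount factor is (T−C)/(T−P) with T = 104, C = 56, P = 8.
δ* = (104−56)/(104−8) = 48/96 = 1/2.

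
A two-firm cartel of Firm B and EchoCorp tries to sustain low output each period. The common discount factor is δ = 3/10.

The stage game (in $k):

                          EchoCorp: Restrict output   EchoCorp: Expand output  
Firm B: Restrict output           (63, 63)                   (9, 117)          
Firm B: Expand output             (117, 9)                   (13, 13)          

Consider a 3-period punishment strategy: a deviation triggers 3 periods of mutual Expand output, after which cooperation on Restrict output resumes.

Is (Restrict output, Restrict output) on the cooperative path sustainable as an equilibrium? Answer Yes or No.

No

A one-shot deviation gives 117 now, then 13 for 3 periods, then back to 63.
Gain from deviating: (117−63) today; loss: (63−13) in each of the next 3 periods.
No-deviation condition: (63−13)(δ+…+δ^3) ≥ 117−63, i.e. δ+…+δ^3 ≥ 27/25.
At δ = 3/10: δ+…+δ^3 = 0.4170 < 1.0800.
So cooperation is not sustainable.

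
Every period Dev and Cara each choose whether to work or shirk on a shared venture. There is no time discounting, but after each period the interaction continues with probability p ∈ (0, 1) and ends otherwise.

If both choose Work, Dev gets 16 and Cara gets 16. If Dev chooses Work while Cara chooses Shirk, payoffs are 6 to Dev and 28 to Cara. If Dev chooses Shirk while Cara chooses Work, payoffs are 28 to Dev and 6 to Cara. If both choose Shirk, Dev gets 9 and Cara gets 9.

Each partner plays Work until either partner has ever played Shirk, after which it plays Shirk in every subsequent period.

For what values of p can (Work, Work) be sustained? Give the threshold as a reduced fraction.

Expected cooperation value is 16 + p·16 + p²·16 + … = 16/(1−p); deviation gives 28 + p·9/(1−p).
16 ≥ 28(1−p) + 9p ⇒ 19p ≥ 12 ⇒ p ≥ 12/19.

12/19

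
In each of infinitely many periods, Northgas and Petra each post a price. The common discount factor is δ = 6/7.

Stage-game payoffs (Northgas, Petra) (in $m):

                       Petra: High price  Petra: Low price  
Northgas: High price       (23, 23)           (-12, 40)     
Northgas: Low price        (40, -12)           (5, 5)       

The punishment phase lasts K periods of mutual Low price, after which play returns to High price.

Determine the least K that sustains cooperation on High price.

2

Need Σ_{k=1}^{K} δ^k ≥ (40−23)/(23−5) = 0.9444 at δ = 6/7.
At K = 1 the sum is 0.8571 < 0.9444; at K = 2 it is 1.5918 ≥ 0.9444.
So the minimum punishment length is K = 2.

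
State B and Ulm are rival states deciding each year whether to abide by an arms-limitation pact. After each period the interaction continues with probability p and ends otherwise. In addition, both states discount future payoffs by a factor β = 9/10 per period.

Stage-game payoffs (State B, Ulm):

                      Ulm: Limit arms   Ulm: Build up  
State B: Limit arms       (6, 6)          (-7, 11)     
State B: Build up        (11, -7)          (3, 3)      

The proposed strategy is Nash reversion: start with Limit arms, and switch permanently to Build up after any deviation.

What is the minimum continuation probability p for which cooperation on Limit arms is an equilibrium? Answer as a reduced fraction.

Expected continuation weight on next period's payoff is β·p = 9/10·p, which plays the role of the discount factor.
Cooperation requires 9/10·p ≥ (11−6)/(11−3) = 5/8, hence p ≥ 25/36.

25/36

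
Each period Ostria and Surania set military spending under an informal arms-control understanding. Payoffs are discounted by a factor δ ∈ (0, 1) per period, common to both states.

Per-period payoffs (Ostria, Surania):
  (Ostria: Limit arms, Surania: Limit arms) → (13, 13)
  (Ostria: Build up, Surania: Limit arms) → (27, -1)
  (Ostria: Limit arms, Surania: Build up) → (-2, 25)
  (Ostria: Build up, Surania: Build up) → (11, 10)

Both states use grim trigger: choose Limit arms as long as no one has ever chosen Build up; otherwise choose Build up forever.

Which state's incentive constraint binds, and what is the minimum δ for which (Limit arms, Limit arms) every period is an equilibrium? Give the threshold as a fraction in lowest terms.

Ostria; δ ≥ 7/8

Ostria's threshold: (27−13)/(27−11) = 7/8.
Surania's threshold: (25−13)/(25−10) = 4/5.
7/8 > 4/5, so Ostria binds and δ* = 7/8.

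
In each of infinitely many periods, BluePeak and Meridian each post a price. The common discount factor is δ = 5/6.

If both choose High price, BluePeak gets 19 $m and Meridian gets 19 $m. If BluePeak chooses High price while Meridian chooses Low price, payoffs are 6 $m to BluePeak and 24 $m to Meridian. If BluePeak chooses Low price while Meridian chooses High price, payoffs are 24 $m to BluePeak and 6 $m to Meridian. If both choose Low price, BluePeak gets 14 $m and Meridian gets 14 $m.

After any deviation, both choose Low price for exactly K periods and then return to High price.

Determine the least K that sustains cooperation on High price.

2

No profitable deviation requires (19−14)(δ+…+δ^K) ≥ 24−19, i.e. δ+…+δ^K ≥ 1 ≈ 1.0000.
With δ = 5/6, the partial sums are K=1: 0.8333, K=2: 1.5278.
K = 2 is the first length at which the sum reaches 1.0000.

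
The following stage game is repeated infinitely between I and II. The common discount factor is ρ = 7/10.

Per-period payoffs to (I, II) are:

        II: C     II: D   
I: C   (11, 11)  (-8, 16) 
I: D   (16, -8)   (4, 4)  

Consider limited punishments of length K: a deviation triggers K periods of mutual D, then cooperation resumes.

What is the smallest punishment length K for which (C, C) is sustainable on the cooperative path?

No profitable deviation requires (11−4)(ρ+…+ρ^K) ≥ 16−11, i.e. ρ+…+ρ^K ≥ 5/7 ≈ 0.7143.
With ρ = 7/10, the partial sums are K=1: 0.7000, K=2: 1.1900.
K = 2 is the first length at which the sum reaches 0.7143.

2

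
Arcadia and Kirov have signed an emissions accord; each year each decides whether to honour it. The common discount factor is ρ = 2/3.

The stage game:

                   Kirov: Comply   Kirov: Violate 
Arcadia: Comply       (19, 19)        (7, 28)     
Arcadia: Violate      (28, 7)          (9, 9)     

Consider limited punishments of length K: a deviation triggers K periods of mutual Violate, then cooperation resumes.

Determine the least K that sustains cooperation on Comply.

Need Σ_{k=1}^{K} ρ^k ≥ (28−19)/(19−9) = 0.9000 at ρ = 2/3.
At K = 1 the sum is 0.6667 < 0.9000; at K = 2 it is 1.1111 ≥ 0.9000.
So the minimum punishment length is K = 2.

2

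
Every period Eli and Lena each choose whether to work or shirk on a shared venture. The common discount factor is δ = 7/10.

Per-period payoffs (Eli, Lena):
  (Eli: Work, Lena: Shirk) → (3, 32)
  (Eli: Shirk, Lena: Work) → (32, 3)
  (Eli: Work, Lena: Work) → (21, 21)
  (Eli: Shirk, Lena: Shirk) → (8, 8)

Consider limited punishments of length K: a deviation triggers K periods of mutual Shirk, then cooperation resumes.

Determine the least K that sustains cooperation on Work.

2

Need Σ_{k=1}^{K} δ^k ≥ (32−21)/(21−8) = 0.8462 at δ = 7/10.
At K = 1 the sum is 0.7000 < 0.8462; at K = 2 it is 1.1900 ≥ 0.8462.
So the minimum punishment length is K = 2.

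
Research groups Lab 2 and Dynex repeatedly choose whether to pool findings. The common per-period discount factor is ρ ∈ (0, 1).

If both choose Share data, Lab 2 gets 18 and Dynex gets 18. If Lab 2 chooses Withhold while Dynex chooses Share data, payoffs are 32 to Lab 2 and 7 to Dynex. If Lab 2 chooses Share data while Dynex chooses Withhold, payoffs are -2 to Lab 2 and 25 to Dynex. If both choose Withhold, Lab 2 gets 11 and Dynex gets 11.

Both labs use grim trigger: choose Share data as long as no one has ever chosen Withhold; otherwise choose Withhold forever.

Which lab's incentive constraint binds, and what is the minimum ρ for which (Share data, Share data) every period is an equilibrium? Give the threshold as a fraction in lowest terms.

For Lab 2: deviation gain 32−18 = 14, per-period punishment loss 18−11 = 7. IC gives ρ ≥ 14/21 = 2/3.
For Dynex: gain 7, loss 7 per period, so ρ ≥ 7/14 = 1/2.
The tighter constraint is Lab 2's, so cooperation needs ρ ≥ 2/3.

Lab 2; ρ ≥ 2/3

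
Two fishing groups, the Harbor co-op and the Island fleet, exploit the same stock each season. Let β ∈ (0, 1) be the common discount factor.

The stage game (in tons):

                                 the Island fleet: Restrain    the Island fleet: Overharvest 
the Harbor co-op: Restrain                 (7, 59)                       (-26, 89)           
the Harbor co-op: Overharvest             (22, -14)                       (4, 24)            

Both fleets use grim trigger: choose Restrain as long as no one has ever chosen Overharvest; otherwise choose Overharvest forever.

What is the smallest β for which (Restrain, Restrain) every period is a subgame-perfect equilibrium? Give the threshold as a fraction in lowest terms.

For the Harbor co-op: deviation gain 22−7 = 15, per-period punishment loss 7−4 = 3. IC gives β ≥ 15/18 = 5/6.
For the Island fleet: gain 30, loss 35 per period, so β ≥ 30/65 = 6/13.
The tighter constraint is the Harbor co-op's, so cooperation needs β ≥ 5/6.

5/6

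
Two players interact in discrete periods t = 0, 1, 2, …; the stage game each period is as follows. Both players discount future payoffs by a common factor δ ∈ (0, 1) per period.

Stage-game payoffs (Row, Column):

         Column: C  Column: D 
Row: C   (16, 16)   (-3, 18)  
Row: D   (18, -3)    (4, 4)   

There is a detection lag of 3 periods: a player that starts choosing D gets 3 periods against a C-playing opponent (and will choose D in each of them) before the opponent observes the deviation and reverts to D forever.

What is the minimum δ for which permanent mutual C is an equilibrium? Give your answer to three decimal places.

The best deviation is to choose D for all 3 undetected periods, earning 18 each, then 4 forever once detected.
Deviation value: 18(1−δ^3)/(1−δ) + 4δ^3/(1−δ); cooperation value: 16/(1−δ).
IC: 16 ≥ 18(1−δ^3) + 4δ^3 = 18 − 14δ^3.
So δ^3 ≥ 2/14 = 1/7, giving δ ≥ (1/7)^(1/3) ≈ 0.523.

0.523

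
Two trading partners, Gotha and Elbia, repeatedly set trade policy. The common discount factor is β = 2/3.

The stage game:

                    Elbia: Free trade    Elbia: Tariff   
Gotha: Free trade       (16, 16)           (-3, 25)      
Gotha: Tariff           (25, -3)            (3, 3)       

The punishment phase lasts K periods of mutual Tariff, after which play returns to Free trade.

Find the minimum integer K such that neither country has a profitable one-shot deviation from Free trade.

Need Σ_{k=1}^{K} β^k ≥ (25−16)/(16−3) = 0.6923 at β = 2/3.
At K = 1 the sum is 0.6667 < 0.6923; at K = 2 it is 1.1111 ≥ 0.6923.
So the minimum punishment length is K = 2.

2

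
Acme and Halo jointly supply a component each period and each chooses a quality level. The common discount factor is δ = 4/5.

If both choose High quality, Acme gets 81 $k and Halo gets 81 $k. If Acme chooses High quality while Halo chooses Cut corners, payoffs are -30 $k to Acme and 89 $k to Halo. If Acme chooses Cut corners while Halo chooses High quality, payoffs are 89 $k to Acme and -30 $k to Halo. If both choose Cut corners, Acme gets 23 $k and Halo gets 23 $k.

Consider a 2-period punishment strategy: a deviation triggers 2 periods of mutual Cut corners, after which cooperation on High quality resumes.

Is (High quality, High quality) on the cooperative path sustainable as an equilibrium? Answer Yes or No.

Yes

Comparing payoff streams over the 3 periods until play realigns: cooperate → 81(1+δ+…+δ^2); deviate → 89 + 23(δ+…+δ^2).
Cooperation is sustained iff (81−23)(δ+…+δ^2) ≥ 89−81.
δ+…+δ^2 = 4/5·(1−(4/5)^2)/(1−4/5) = 1.4400, and (89−81)/(81−23) = 0.1379.
1.4400 ≥ 0.1379, so cooperation is sustainable.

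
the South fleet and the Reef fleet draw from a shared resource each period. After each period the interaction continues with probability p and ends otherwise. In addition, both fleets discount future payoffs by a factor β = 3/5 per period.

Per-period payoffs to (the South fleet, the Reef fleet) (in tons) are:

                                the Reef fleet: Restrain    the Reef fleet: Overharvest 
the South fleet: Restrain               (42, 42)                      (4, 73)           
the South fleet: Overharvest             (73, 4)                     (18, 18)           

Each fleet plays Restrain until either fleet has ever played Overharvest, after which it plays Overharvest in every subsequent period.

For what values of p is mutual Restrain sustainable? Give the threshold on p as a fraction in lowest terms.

31/33

With continuation probability p and discount β, the effective per-period discount factor is βp.
Grim-trigger IC: βp ≥ (73−42)/(73−18) = 31/55.
So p ≥ (31/55)/(3/5) = 31/33.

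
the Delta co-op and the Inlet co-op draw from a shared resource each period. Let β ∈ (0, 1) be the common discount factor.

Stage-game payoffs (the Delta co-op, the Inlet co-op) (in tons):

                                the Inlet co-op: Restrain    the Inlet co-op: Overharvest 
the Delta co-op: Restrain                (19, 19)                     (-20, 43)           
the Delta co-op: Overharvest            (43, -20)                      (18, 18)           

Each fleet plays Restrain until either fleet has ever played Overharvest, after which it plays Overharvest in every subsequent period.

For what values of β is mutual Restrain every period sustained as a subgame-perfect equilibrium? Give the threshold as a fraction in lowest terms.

24/25

19/(1−β) ≥ 43 + 18β/(1−β)
19 ≥ 43 − 25β
β ≥ 24/25.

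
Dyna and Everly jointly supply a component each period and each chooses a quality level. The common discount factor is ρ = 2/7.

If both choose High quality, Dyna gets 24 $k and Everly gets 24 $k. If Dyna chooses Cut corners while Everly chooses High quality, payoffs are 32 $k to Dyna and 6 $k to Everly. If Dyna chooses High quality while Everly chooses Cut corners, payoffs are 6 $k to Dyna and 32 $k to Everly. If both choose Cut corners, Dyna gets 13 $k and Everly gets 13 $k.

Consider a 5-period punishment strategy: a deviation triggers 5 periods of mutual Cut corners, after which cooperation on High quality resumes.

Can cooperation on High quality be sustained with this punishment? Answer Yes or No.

Comparing payoff streams over the 6 periods until play realigns: cooperate → 24(1+ρ+…+ρ^5); deviate → 32 + 13(ρ+…+ρ^5).
Cooperation is sustained iff (24−13)(ρ+…+ρ^5) ≥ 32−24.
ρ+…+ρ^5 = 2/7·(1−(2/7)^5)/(1−2/7) = 0.3992, and (32−24)/(24−13) = 0.7273.
0.3992 < 0.7273, so cooperation is not sustainable.

No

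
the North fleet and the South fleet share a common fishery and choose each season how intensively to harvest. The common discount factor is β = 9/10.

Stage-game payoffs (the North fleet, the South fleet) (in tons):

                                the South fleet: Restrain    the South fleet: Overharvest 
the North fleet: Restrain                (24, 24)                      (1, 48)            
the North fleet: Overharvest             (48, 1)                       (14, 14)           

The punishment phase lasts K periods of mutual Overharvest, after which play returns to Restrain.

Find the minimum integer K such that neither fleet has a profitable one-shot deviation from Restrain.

3

IC: β(1−β^K)/(1−β) ≥ (48−24)/(24−14) = 12/5.
With β = 9/10: need 1 − β^K ≥ 12/5·(1−9/10)/(9/10), i.e. β^K ≤ 0.7333.
Since (9/10)^2 = 0.8100 and (9/10)^3 = 0.7290, the smallest such K is 3.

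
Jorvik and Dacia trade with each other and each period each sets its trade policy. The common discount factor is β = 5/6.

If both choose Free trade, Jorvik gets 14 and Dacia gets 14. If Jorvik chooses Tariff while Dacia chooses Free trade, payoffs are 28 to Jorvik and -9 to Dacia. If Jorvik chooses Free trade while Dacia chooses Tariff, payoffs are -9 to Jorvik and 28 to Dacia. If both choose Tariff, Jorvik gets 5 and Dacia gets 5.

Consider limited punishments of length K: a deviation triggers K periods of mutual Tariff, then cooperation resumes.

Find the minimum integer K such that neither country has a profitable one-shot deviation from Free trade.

3

Need Σ_{k=1}^{K} β^k ≥ (28−14)/(14−5) = 1.5556 at β = 5/6.
At K = 2 the sum is 1.5278 < 1.5556; at K = 3 it is 2.1065 ≥ 1.5556.
So the minimum punishment length is K = 3.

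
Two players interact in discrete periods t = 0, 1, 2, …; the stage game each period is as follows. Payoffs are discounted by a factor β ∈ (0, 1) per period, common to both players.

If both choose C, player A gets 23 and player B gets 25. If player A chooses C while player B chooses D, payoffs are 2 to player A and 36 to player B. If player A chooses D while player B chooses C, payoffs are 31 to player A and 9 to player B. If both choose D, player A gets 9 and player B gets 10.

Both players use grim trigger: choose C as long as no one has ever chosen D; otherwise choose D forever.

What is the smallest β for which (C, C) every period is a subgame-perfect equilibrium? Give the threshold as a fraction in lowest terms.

player A's threshold: (31−23)/(31−9) = 4/11.
player B's threshold: (36−25)/(36−10) = 11/26.
4/11 < 11/26, so player B binds and β* = 11/26.

11/26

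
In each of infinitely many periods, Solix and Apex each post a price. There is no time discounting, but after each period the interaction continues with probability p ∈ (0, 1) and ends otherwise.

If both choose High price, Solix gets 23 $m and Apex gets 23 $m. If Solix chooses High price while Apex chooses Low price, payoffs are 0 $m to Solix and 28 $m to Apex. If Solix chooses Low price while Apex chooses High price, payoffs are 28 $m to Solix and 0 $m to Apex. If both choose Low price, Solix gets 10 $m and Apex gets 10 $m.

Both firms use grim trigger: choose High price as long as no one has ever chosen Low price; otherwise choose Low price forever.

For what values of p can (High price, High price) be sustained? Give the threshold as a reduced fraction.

With no time discounting, the continuation probability p plays the role of the discount factor.
Grim-trigger IC: 23/(1−p) ≥ 28 + 10p/(1−p) ⇒ p ≥ (28−23)/(28−10) = 5/18.

5/18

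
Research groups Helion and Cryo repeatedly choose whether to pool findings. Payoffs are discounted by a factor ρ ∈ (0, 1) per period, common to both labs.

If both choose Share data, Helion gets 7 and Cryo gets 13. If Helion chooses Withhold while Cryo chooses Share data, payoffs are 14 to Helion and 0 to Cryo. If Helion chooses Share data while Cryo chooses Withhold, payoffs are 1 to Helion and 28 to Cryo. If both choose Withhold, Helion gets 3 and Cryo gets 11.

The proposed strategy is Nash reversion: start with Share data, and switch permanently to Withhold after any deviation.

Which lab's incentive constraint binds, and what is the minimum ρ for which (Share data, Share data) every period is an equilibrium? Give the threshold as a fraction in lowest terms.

For Helion: deviation gain 14−7 = 7, per-period punishment loss 7−3 = 4. IC gives ρ ≥ 7/11.
For Cryo: gain 15, loss 2 per period, so ρ ≥ 15/17.
The tighter constraint is Cryo's, so cooperation needs ρ ≥ 15/17.

Cryo; ρ ≥ 15/17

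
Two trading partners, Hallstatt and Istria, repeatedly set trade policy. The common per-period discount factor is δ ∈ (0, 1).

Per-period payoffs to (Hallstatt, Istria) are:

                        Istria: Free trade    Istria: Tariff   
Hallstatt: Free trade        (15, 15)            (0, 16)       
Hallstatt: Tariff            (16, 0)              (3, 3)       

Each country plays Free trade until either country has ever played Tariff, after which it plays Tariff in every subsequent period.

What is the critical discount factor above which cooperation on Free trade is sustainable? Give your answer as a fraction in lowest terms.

1/13

15/(1−δ) ≥ 16 + 3δ/(1−δ)
15 ≥ 16 − 13δ
δ ≥ 1/13.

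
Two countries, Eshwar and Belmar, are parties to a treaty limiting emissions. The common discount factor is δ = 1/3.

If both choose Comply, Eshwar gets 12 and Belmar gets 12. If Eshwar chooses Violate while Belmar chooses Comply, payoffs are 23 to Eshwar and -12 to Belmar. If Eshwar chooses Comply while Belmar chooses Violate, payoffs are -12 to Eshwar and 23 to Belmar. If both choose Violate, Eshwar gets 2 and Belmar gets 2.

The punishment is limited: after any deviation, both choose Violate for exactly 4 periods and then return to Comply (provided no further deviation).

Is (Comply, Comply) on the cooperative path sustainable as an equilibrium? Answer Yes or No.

No

A one-shot deviation gives 23 now, then 2 for 4 periods, then back to 12.
Gain from deviating: (23−12) today; loss: (12−2) in each of the next 4 periods.
No-deviation condition: (12−2)(δ+…+δ^4) ≥ 23−12, i.e. δ+…+δ^4 ≥ 11/10.
At δ = 1/3: δ+…+δ^4 = 0.4938 < 1.1000.
So cooperation is not sustainable.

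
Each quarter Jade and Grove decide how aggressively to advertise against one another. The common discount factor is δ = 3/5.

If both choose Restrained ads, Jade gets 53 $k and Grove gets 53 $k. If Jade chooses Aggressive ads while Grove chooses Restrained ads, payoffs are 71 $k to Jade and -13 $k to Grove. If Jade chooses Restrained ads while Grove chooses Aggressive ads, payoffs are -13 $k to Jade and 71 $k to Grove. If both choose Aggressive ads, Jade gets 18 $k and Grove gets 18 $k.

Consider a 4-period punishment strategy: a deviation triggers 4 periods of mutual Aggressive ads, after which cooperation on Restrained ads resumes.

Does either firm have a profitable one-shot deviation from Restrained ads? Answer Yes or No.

IC: δ+…+δ^4 ≥ (71−53)/(53−18) = 18/35.
At δ = 3/5: partial sum = 1.3056 ≥ 0.5143. Cooperation sustainable.

No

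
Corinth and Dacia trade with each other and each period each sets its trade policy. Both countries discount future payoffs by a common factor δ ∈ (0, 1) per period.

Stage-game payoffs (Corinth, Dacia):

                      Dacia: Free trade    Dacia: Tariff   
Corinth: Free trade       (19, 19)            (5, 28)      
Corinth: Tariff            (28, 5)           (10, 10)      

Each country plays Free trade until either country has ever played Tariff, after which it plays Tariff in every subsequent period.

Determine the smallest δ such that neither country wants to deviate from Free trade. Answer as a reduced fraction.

1/2

One-period gain from deviating is 28 − 19 = 9. The loss is 19 − 10 = 9 in every subsequent period, with present value 9·δ/(1−δ).
Deviation is unprofitable when 9·δ/(1−δ) ≥ 9, i.e. δ/(1−δ) ≥ 1.
Equivalently δ ≥ 9/(9+9) = 1/2.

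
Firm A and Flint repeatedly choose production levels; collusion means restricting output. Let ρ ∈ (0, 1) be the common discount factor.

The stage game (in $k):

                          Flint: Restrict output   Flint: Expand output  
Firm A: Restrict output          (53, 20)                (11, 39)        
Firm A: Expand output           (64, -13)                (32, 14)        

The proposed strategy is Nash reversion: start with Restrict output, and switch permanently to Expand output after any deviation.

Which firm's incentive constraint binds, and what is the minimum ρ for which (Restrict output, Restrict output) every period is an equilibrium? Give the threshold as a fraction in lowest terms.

Flint; ρ ≥ 19/25

Firm A's threshold: (64−53)/(64−32) = 11/32.
Flint's threshold: (39−20)/(39−14) = 19/25.
11/32 < 19/25, so Flint binds and ρ* = 19/25.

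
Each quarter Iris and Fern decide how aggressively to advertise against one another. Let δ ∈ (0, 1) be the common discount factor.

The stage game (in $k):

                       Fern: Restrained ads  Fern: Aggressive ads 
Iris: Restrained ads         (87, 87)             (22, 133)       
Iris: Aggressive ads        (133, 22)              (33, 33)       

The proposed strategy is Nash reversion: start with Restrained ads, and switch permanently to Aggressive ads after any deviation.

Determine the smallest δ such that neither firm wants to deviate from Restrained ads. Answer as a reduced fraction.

23/50

87/(1−δ) ≥ 133 + 33δ/(1−δ)
87 ≥ 133 − 100δ
δ ≥ 46/100 = 23/50.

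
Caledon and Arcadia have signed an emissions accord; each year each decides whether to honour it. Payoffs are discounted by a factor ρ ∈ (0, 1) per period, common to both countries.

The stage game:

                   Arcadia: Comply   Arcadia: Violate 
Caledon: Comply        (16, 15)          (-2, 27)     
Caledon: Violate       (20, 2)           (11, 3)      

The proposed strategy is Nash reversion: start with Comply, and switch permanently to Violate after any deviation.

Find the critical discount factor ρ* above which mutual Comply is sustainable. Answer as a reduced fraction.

Caledon: cooperation gives 16 each period; deviation gives 20 once then 11 forever.
  16/(1−ρ) ≥ 20 + 11ρ/(1−ρ) ⇒ ρ ≥ 4/9.
Arcadia: cooperation gives 15 each period; deviation gives 27 once then 3 forever.
  ρ ≥ 12/24 = 1/2.
Both must hold, so the binding constraint is Arcadia's: ρ ≥ 1/2.

1/2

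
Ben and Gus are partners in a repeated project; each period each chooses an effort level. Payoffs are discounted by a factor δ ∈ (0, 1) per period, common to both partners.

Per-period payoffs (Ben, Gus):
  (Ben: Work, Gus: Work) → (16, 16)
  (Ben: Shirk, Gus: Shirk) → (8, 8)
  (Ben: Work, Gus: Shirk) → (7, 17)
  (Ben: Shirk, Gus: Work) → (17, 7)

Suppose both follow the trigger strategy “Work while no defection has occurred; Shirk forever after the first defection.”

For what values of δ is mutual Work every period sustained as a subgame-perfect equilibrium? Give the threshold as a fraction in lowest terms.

1/9

One-period gain from deviating is 17 − 16 = 1. The loss is 16 − 8 = 8 in every subsequent period, with present value 8·δ/(1−δ).
Deviation is unprofitable when 8·δ/(1−δ) ≥ 1, i.e. δ/(1−δ) ≥ 1/8.
Equivalently δ ≥ 1/(1+8) = 1/9.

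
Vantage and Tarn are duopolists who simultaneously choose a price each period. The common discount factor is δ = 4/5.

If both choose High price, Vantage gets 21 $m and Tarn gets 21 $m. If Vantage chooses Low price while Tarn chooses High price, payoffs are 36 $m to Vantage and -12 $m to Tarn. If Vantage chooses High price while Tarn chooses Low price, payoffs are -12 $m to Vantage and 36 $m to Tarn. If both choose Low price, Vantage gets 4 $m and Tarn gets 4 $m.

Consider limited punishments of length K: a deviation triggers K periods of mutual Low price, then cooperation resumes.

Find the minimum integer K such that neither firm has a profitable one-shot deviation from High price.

IC: δ(1−δ^K)/(1−δ) ≥ (36−21)/(21−4) = 15/17.
With δ = 4/5: need 1 − δ^K ≥ 15/17·(1−4/5)/(4/5), i.e. δ^K ≤ 0.7794.
Since (4/5)^1 = 0.8000 and (4/5)^2 = 0.6400, the smallest such K is 2.

2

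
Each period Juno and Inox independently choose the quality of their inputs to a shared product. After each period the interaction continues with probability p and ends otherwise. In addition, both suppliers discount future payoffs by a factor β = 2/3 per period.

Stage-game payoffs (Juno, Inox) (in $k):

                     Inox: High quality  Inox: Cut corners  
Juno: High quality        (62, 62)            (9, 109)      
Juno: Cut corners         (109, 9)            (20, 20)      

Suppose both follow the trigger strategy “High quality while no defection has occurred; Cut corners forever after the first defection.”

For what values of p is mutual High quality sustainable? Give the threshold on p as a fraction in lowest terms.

141/178

With continuation probability p and discount β, the effective per-period discount factor is βp.
Grim-trigger IC: βp ≥ (109−62)/(109−20) = 47/89.
So p ≥ (47/89)/(2/3) = 141/178.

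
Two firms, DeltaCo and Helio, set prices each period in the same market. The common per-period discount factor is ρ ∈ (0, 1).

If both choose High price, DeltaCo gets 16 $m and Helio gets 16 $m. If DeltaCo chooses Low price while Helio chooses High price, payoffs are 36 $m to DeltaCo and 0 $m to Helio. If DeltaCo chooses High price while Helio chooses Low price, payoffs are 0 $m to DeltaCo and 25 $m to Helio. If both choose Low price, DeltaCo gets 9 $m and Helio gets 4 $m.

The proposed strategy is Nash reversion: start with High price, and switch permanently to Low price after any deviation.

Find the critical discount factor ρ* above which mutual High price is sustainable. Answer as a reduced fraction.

20/27

For DeltaCo: deviation gain 36−16 = 20, per-period punishment loss 16−9 = 7. IC gives ρ ≥ 20/27.
For Helio: gain 9, loss 12 per period, so ρ ≥ 9/21 = 3/7.
The tighter constraint is DeltaCo's, so cooperation needs ρ ≥ 20/27.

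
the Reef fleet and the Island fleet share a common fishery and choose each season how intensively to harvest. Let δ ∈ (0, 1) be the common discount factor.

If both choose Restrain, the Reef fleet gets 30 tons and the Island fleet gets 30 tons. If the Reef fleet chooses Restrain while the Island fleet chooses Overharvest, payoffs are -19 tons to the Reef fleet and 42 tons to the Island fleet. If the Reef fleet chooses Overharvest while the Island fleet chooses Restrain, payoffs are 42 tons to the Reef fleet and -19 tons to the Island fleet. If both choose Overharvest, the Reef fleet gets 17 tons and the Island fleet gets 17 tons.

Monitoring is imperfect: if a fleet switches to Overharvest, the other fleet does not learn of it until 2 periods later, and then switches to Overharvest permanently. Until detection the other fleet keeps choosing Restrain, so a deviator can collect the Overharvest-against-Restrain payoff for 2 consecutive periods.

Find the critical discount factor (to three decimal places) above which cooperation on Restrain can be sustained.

0.693

The best deviation is to choose Overharvest for all 2 undetected periods, earning 42 each, then 17 forever once detected.
Deviation value: 42(1−δ^2)/(1−δ) + 17δ^2/(1−δ); cooperation value: 30/(1−δ).
IC: 30 ≥ 42(1−δ^2) + 17δ^2 = 42 − 25δ^2.
So δ^2 ≥ 12/25, giving δ ≥ (12/25)^(1/2) ≈ 0.693.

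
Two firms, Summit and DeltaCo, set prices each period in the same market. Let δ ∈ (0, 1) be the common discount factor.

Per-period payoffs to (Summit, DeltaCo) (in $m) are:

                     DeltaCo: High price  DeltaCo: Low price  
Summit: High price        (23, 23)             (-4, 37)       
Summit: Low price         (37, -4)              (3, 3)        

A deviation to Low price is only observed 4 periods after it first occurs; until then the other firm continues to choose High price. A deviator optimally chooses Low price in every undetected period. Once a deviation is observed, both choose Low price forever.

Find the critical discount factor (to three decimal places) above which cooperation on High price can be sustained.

0.801

The best deviation is to choose Low price for all 4 undetected periods, earning 37 each, then 3 forever once detected.
Deviation value: 37(1−δ^4)/(1−δ) + 3δ^4/(1−δ); cooperation value: 23/(1−δ).
IC: 23 ≥ 37(1−δ^4) + 3δ^4 = 37 − 34δ^4.
So δ^4 ≥ 14/34 = 7/17, giving δ ≥ (7/17)^(1/4) ≈ 0.801.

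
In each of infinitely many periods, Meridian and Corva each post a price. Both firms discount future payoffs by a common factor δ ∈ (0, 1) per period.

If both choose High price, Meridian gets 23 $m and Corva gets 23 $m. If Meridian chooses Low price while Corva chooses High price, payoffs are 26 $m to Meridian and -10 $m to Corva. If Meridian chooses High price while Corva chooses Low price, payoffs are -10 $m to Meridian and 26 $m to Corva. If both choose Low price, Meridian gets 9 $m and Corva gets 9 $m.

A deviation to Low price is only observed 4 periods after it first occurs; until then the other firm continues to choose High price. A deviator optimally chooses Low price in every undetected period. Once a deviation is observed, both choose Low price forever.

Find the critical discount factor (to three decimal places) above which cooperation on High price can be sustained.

0.648

The best deviation is to choose Low price for all 4 undetected periods, earning 26 each, then 9 forever once detected.
Deviation value: 26(1−δ^4)/(1−δ) + 9δ^4/(1−δ); cooperation value: 23/(1−δ).
IC: 23 ≥ 26(1−δ^4) + 9δ^4 = 26 − 17δ^4.
So δ^4 ≥ 3/17, giving δ ≥ (3/17)^(1/4) ≈ 0.648.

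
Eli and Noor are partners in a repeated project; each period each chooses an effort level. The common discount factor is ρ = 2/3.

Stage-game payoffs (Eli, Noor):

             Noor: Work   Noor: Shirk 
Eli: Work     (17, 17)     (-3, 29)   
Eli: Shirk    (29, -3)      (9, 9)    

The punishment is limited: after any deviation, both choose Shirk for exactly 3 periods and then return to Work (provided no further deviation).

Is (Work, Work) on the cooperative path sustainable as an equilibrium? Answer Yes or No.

A one-shot deviation gives 29 now, then 9 for 3 periods, then back to 17.
Gain from deviating: (29−17) today; loss: (17−9) in each of the next 3 periods.
No-deviation condition: (17−9)(ρ+…+ρ^3) ≥ 29−17, i.e. ρ+…+ρ^3 ≥ 3/2.
At ρ = 2/3: ρ+…+ρ^3 = 1.4074 < 1.5000.
So cooperation is not sustainable.

No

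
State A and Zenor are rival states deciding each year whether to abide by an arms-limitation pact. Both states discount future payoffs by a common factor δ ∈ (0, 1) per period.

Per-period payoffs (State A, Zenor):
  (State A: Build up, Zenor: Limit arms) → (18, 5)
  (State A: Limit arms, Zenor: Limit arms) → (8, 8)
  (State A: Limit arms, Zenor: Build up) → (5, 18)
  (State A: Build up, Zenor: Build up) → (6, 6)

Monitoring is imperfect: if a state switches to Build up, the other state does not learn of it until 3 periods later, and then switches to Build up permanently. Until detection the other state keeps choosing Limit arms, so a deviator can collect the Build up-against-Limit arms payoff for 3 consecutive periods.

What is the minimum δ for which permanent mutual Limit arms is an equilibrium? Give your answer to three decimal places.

A deviator earns 18 for 3 periods, then 6 forever; cooperating earns 8 forever. Multiplying the IC by (1−δ):
8 ≥ 18(1−δ^3) + 6δ^3, so 12·δ^3 ≥ 10 and δ^3 ≥ 5/6.
δ ≥ (5/6)^(1/3) ≈ 0.941.

0.941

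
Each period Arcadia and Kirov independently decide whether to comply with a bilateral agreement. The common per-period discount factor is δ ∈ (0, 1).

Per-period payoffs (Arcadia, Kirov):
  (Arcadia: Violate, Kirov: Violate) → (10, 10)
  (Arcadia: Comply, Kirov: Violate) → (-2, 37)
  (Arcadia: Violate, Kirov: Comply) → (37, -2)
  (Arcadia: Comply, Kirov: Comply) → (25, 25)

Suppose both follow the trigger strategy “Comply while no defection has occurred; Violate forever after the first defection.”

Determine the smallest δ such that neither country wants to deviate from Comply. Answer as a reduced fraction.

Under grim trigger the critical discount factor is (T−C)/(T−P) with T = 37, C = 25, P = 10.
δ* = (37−25)/(37−10) = 12/27 = 4/9.

4/9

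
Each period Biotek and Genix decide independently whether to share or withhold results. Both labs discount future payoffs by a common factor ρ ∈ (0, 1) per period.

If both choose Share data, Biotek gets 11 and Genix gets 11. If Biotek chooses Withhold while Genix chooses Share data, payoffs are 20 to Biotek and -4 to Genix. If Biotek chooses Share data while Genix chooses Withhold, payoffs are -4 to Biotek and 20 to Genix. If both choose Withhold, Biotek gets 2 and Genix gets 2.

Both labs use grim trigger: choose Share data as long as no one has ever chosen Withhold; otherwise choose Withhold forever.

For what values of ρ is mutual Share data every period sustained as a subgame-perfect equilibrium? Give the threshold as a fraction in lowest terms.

Cooperation forever yields 11 each period: 11/(1−ρ).
Deviating yields 20 once, then 2 forever: 20 + 2ρ/(1−ρ).
No profitable deviation requires 11/(1−ρ) ≥ 20 + 2ρ/(1−ρ).
Multiplying by (1−ρ): 11 ≥ 20(1−ρ) + 2ρ = 20 − 18ρ.
So 18ρ ≥ 9, i.e. ρ ≥ 9/18 = 1/2.

1/2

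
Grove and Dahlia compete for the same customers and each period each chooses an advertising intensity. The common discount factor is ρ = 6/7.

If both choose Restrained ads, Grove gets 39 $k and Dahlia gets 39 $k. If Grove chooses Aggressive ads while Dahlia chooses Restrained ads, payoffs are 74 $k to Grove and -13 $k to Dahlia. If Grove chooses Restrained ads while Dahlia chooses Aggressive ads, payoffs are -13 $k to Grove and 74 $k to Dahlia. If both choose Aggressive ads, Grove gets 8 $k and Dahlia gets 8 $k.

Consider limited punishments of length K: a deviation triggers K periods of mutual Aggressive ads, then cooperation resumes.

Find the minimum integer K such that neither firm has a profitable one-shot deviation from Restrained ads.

2

IC: ρ(1−ρ^K)/(1−ρ) ≥ (74−39)/(39−8) = 35/31.
With ρ = 6/7: need 1 − ρ^K ≥ 35/31·(1−6/7)/(6/7), i.e. ρ^K ≤ 0.8118.
Since (6/7)^1 = 0.8571 and (6/7)^2 = 0.7347, the smallest such K is 2.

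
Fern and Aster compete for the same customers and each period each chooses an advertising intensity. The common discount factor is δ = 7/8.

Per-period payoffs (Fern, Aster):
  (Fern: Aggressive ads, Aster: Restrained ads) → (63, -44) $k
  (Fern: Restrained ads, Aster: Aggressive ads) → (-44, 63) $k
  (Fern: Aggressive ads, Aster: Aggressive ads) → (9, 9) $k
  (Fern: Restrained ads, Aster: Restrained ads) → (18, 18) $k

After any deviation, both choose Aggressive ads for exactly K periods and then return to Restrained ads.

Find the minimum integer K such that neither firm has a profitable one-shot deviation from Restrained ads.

No profitable deviation requires (18−9)(δ+…+δ^K) ≥ 63−18, i.e. δ+…+δ^K ≥ 5 ≈ 5.0000.
With δ = 7/8, the partial sums are K=1: 0.8750, K=2: 1.6406, …, K=8: 4.5947, K=9: 4.8954, K=10: 5.1585.
K = 10 is the first length at which the sum reaches 5.0000.

10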